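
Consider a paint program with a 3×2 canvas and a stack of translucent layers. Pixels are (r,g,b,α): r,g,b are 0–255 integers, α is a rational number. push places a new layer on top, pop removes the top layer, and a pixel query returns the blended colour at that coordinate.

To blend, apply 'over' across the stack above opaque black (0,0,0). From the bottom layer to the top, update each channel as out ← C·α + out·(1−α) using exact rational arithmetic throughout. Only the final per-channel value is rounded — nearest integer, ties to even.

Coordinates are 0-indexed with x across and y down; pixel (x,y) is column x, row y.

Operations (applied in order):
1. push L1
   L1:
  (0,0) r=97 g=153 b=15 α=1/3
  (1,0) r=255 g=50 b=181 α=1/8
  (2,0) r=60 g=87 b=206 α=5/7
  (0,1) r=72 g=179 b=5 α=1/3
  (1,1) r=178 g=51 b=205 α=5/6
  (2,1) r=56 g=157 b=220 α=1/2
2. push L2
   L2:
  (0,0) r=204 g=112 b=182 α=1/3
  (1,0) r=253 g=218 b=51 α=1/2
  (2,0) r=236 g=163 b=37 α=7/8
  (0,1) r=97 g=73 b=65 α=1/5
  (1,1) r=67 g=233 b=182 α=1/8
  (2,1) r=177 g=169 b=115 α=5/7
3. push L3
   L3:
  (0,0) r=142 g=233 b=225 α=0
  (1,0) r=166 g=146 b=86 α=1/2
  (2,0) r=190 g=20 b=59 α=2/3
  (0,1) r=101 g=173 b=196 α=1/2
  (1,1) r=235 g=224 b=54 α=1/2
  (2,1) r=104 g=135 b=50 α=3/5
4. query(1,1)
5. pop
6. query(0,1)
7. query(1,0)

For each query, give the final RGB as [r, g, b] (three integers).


query (1,1) [L1,L2,L3] — begin 0,0,0
+L1 (α=5/6) → [445/3, 85/2, 1025/6]
+L2 (α=1/8) → [829/6, 1061/16, 8267/48]
+L3 (α=1/2) → [2239/12, 4645/32, 10859/96]
rounded: [187, 145, 113]

at x=0,y=1 over L1,L2:
after L1 α=1/3: [24, 179/3, 5/3]
after L2 α=1/5: [193/5, 187/3, 43/3]
→ [39, 62, 14]

(1,0) stack=L1,L2; from [0,0,0]:
L1 α=1/8: [255/8, 25/4, 181/8]
L2 α=1/2: [2279/16, 897/8, 589/16]
= [142, 112, 37]


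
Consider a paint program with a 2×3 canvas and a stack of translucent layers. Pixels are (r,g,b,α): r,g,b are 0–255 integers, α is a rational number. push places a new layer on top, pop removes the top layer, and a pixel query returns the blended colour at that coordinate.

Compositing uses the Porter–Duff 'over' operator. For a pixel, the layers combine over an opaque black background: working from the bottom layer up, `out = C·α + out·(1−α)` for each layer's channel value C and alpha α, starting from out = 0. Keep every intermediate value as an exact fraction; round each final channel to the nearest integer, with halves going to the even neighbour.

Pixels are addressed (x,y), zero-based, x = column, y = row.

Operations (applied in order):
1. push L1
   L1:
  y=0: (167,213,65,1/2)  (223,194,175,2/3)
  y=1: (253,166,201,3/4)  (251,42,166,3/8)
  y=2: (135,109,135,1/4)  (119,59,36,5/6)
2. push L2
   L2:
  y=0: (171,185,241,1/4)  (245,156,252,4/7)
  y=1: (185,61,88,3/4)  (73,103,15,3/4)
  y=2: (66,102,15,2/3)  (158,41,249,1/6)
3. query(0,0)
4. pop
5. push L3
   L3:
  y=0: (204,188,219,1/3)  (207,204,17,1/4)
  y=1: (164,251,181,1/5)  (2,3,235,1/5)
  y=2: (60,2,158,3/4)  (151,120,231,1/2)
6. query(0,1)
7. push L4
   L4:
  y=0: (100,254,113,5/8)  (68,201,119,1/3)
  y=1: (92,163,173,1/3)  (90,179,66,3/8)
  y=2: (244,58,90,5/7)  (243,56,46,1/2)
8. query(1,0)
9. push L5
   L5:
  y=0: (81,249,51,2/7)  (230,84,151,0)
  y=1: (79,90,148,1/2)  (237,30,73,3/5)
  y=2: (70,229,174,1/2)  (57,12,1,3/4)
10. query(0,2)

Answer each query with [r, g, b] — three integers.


at x=0,y=0 over L1,L2:
L1 α=1/2: [167/2, 213/2, 65/2]
L2 α=1/4: [843/8, 1009/8, 677/8]
rounded: [105, 126, 85]

at x=0,y=1 over L1,L3:
after L1 α=3/4: [759/4, 249/2, 603/4]
after L3 α=1/5: [923/5, 749/5, 784/5]
→ [185, 150, 157]

query (1,0) [L1,L3,L4] — begin 0,0,0
after L1 α=2/3: [446/3, 388/3, 350/3]
after L3 α=1/4: [653/4, 148, 367/4]
after L4 α=1/3: [263/2, 497/3, 605/6]
rounded: [132, 166, 101]

(0,2) stack=L1,L3,L4,L5; from [0,0,0]:
+L1 (α=1/4) → [135/4, 109/4, 135/4]
+L3 (α=3/4) → [855/16, 133/16, 2031/16]
+L4 (α=5/7) → [10615/56, 2453/56, 5631/56]
+L5 (α=1/2) → [14535/112, 15277/112, 15375/112]
rounded: [130, 136, 137]


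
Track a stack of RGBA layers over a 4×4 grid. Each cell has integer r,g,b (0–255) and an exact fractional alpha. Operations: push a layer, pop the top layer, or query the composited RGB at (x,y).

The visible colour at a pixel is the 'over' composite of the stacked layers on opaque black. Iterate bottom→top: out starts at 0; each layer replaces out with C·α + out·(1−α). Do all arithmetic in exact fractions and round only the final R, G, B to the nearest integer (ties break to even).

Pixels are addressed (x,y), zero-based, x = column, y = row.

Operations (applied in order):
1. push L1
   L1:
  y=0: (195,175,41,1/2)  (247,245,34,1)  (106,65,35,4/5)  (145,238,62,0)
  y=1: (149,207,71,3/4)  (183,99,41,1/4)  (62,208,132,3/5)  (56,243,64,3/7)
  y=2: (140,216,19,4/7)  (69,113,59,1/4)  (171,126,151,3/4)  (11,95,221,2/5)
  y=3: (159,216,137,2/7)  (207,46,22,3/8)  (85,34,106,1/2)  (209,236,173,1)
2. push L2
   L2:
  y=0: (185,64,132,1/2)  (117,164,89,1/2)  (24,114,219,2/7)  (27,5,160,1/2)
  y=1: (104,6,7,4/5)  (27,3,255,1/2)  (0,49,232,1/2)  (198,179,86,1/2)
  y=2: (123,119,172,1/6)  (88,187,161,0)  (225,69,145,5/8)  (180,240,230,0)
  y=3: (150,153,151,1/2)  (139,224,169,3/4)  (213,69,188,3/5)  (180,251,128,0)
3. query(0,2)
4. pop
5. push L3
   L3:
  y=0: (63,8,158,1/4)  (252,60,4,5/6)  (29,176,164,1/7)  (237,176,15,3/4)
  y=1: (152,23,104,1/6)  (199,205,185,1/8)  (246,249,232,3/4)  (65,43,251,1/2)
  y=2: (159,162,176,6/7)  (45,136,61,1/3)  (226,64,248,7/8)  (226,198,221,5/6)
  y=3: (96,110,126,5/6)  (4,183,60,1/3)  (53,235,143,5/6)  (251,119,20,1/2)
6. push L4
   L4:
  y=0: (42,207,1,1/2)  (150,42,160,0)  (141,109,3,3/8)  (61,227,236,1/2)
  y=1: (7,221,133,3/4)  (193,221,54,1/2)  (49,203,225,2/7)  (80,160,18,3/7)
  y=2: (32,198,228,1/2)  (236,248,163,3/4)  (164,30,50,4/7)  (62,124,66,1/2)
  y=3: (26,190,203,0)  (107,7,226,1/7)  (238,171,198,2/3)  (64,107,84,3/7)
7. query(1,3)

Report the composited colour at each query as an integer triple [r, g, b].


(0,2) stack=L1,L2; from [0,0,0]:
+L1 (α=4/7) → [80, 864/7, 76/7]
+L2 (α=1/6) → [523/6, 5153/42, 264/7]
→ [87, 123, 38]

at x=1,y=3 over L1,L3,L4:
+L1 (α=3/8) → [621/8, 69/4, 33/4]
+L3 (α=1/3) → [637/12, 145/2, 51/2]
+L4 (α=1/7) → [851/14, 442/7, 379/7]
→ [61, 63, 54]


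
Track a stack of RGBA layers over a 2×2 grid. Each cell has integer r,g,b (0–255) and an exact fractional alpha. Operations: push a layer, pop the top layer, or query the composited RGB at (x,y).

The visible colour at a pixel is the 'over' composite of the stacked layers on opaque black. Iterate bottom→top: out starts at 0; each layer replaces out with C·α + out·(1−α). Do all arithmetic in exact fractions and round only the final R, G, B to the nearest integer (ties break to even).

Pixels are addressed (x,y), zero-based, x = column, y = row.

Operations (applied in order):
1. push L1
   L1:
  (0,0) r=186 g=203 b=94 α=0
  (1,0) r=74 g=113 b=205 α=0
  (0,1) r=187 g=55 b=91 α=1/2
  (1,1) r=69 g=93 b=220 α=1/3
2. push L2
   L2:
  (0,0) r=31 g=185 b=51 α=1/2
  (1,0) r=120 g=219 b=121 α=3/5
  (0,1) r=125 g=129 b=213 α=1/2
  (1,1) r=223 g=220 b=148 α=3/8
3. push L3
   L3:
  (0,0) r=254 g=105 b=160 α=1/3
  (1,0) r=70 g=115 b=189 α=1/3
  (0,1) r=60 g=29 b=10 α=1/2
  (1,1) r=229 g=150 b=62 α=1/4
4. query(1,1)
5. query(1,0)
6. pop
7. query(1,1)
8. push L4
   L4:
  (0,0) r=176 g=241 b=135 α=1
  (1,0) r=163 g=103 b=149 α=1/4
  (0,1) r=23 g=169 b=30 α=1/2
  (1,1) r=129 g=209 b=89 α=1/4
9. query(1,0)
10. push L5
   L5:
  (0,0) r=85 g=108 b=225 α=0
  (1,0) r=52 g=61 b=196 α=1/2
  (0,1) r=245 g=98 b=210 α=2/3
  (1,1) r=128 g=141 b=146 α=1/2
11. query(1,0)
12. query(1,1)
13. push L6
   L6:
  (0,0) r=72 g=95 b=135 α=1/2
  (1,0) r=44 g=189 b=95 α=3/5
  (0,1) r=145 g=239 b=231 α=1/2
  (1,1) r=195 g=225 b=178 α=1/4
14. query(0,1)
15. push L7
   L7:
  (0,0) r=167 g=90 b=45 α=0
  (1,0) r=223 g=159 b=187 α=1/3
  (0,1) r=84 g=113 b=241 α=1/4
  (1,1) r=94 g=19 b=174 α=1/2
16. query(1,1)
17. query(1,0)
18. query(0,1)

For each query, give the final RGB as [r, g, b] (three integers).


(1,1) stack=L1,L2,L3; from [0,0,0]:
+L1 (α=1/3) → [23, 31, 220/3]
+L2 (α=3/8) → [98, 815/8, 304/3]
+L3 (α=1/4) → [523/4, 3645/32, 183/2]
rounded: [131, 114, 92]

(1,0) stack=L1,L2,L3; from [0,0,0]:
+L1 (α=0) → [0, 0, 0]
+L2 (α=3/5) → [72, 657/5, 363/5]
+L3 (α=1/3) → [214/3, 1889/15, 557/5]
rounded: [71, 126, 111]

(1,1) stack=L1,L2; from [0,0,0]:
+L1 (α=1/3) → [23, 31, 220/3]
+L2 (α=3/8) → [98, 815/8, 304/3]
= [98, 102, 101]

(1,0) stack=L1,L2,L4; from [0,0,0]:
+L1 (α=0) → [0, 0, 0]
+L2 (α=3/5) → [72, 657/5, 363/5]
+L4 (α=1/4) → [379/4, 1243/10, 917/10]
= [95, 124, 92]

(1,0) stack=L1,L2,L4,L5; from [0,0,0]:
+L1 (α=0) → [0, 0, 0]
+L2 (α=3/5) → [72, 657/5, 363/5]
+L4 (α=1/4) → [379/4, 1243/10, 917/10]
+L5 (α=1/2) → [587/8, 1853/20, 2877/20]
→ [73, 93, 144]

query (1,1) [L1,L2,L4,L5] — begin 0,0,0
+L1 (α=1/3) → [23, 31, 220/3]
+L2 (α=3/8) → [98, 815/8, 304/3]
+L4 (α=1/4) → [423/4, 4117/32, 393/4]
+L5 (α=1/2) → [935/8, 8629/64, 977/8]
rounded: [117, 135, 122]

at x=0,y=1 over L1,L2,L4,L5,L6:
after L1 α=1/2: [187/2, 55/2, 91/2]
after L2 α=1/2: [437/4, 313/4, 517/4]
after L4 α=1/2: [529/8, 989/8, 637/8]
after L5 α=2/3: [1483/8, 2557/24, 3997/24]
after L6 α=1/2: [2643/16, 8293/48, 9541/48]
→ [165, 173, 199]

(1,1) stack=L1,L2,L4,L5,L6,L7; from [0,0,0]:
+L1 (α=1/3) → [23, 31, 220/3]
+L2 (α=3/8) → [98, 815/8, 304/3]
+L4 (α=1/4) → [423/4, 4117/32, 393/4]
+L5 (α=1/2) → [935/8, 8629/64, 977/8]
+L6 (α=1/4) → [4365/32, 40287/256, 4355/32]
+L7 (α=1/2) → [7373/64, 45151/512, 9923/64]
rounded: [115, 88, 155]

query (1,0) [L1,L2,L4,L5,L6,L7] — begin 0,0,0
L1 α=0: [0, 0, 0]
L2 α=3/5: [72, 657/5, 363/5]
L4 α=1/4: [379/4, 1243/10, 917/10]
L5 α=1/2: [587/8, 1853/20, 2877/20]
L6 α=3/5: [223/4, 7523/50, 5727/50]
L7 α=1/3: [223/2, 11498/75, 10402/75]
rounded: [112, 153, 139]

(0,1) stack=L1,L2,L4,L5,L6,L7; from [0,0,0]:
L1 α=1/2: [187/2, 55/2, 91/2]
L2 α=1/2: [437/4, 313/4, 517/4]
L4 α=1/2: [529/8, 989/8, 637/8]
L5 α=2/3: [1483/8, 2557/24, 3997/24]
L6 α=1/2: [2643/16, 8293/48, 9541/48]
L7 α=1/4: [9273/64, 10101/64, 13397/64]
= [145, 158, 209]


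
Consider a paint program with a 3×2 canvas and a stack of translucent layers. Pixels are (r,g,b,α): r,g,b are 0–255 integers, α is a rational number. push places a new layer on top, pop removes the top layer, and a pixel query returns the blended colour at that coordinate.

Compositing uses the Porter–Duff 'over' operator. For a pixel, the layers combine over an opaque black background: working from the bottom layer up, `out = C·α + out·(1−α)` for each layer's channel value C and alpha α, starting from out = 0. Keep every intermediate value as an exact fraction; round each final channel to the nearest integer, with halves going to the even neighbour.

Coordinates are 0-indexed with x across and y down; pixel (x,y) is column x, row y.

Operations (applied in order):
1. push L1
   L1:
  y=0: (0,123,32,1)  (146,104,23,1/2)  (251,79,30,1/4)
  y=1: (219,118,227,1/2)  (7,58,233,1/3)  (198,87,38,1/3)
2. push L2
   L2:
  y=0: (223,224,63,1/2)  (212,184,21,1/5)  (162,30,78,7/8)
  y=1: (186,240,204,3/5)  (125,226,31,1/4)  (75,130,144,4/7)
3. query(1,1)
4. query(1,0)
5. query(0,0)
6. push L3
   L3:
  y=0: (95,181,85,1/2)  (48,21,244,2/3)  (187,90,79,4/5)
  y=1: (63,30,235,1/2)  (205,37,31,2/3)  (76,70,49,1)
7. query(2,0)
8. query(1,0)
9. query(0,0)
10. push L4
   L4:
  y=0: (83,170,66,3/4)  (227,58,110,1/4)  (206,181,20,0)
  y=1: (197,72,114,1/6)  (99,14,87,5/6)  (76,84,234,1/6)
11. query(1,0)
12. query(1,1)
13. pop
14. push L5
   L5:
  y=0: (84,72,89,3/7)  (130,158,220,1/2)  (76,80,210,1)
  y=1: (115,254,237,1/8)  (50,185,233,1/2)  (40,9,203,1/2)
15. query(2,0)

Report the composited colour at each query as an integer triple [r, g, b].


(1,1) stack=L1,L2; from [0,0,0]:
+L1 (α=1/3) → [7/3, 58/3, 233/3]
+L2 (α=1/4) → [33, 71, 66]
rounded: [33, 71, 66]

query (1,0) [L1,L2] — begin 0,0,0
after L1 α=1/2: [73, 52, 23/2]
after L2 α=1/5: [504/5, 392/5, 67/5]
= [101, 78, 13]

at x=0,y=0 over L1,L2:
L1 α=1: [0, 123, 32]
L2 α=1/2: [223/2, 347/2, 95/2]
= [112, 174, 48]

query (2,0) [L1,L2,L3] — begin 0,0,0
after L1 α=1/4: [251/4, 79/4, 15/2]
after L2 α=7/8: [4787/32, 919/32, 1107/16]
after L3 α=4/5: [28723/160, 12439/160, 6163/80]
= [180, 78, 77]

at x=1,y=0 over L1,L2,L3:
after L1 α=1/2: [73, 52, 23/2]
after L2 α=1/5: [504/5, 392/5, 67/5]
after L3 α=2/3: [328/5, 602/15, 2507/15]
→ [66, 40, 167]

query (0,0) [L1,L2,L3] — begin 0,0,0
+L1 (α=1) → [0, 123, 32]
+L2 (α=1/2) → [223/2, 347/2, 95/2]
+L3 (α=1/2) → [413/4, 709/4, 265/4]
= [103, 177, 66]

at x=1,y=0 over L1,L2,L3,L4:
after L1 α=1/2: [73, 52, 23/2]
after L2 α=1/5: [504/5, 392/5, 67/5]
after L3 α=2/3: [328/5, 602/15, 2507/15]
after L4 α=1/4: [2119/20, 223/5, 3057/20]
→ [106, 45, 153]

query (1,1) [L1,L2,L3,L4] — begin 0,0,0
after L1 α=1/3: [7/3, 58/3, 233/3]
after L2 α=1/4: [33, 71, 66]
after L3 α=2/3: [443/3, 145/3, 128/3]
after L4 α=5/6: [964/9, 355/18, 1433/18]
= [107, 20, 80]

query (2,0) [L1,L2,L3,L5] — begin 0,0,0
+L1 (α=1/4) → [251/4, 79/4, 15/2]
+L2 (α=7/8) → [4787/32, 919/32, 1107/16]
+L3 (α=4/5) → [28723/160, 12439/160, 6163/80]
+L5 (α=1) → [76, 80, 210]
= [76, 80, 210]


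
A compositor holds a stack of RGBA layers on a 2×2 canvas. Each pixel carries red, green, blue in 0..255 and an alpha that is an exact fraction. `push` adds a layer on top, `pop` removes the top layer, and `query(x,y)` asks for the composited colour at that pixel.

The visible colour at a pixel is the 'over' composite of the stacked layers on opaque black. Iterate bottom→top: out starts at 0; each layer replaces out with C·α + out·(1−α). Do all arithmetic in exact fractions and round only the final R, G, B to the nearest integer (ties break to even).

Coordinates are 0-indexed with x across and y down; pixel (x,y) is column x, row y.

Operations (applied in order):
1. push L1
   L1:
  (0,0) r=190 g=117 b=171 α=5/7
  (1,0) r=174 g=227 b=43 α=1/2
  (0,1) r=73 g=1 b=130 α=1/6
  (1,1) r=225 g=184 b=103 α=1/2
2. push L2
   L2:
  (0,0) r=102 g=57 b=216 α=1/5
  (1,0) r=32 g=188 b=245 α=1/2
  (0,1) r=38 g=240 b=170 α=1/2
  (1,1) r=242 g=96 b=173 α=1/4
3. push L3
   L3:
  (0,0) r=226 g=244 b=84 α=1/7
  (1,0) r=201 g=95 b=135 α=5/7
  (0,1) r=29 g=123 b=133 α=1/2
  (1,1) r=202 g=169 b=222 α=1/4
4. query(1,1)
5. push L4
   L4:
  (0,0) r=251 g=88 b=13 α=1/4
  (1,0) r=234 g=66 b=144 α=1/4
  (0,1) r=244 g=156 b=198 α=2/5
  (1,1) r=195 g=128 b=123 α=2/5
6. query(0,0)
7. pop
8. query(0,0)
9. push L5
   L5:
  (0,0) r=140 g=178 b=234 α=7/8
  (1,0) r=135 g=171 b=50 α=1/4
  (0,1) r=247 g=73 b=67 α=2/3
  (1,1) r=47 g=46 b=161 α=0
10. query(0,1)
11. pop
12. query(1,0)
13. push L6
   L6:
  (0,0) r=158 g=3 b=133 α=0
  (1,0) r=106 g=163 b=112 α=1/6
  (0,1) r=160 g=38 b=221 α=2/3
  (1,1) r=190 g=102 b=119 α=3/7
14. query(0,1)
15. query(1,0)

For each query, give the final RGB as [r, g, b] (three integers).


query (1,1) [L1,L2,L3] — begin 0,0,0
L1 α=1/2: [225/2, 92, 103/2]
L2 α=1/4: [1159/8, 93, 655/8]
L3 α=1/4: [5093/32, 112, 3741/32]
→ [159, 112, 117]

at x=0,y=0 over L1,L2,L3,L4:
+L1 (α=5/7) → [950/7, 585/7, 855/7]
+L2 (α=1/5) → [4514/35, 2739/35, 4932/35]
+L3 (α=1/7) → [34994/245, 24974/245, 32532/245]
+L4 (α=1/4) → [166477/980, 48241/490, 100781/980]
= [170, 98, 103]

(0,0) stack=L1,L2,L3; from [0,0,0]:
+L1 (α=5/7) → [950/7, 585/7, 855/7]
+L2 (α=1/5) → [4514/35, 2739/35, 4932/35]
+L3 (α=1/7) → [34994/245, 24974/245, 32532/245]
→ [143, 102, 133]

(0,1) stack=L1,L2,L3,L5; from [0,0,0]:
L1 α=1/6: [73/6, 1/6, 65/3]
L2 α=1/2: [301/12, 1441/12, 575/6]
L3 α=1/2: [649/24, 2917/24, 1373/12]
L5 α=2/3: [12505/72, 6421/72, 2981/36]
→ [174, 89, 83]

query (1,0) [L1,L2,L3] — begin 0,0,0
after L1 α=1/2: [87, 227/2, 43/2]
after L2 α=1/2: [119/2, 603/4, 533/4]
after L3 α=5/7: [1124/7, 1553/14, 269/2]
rounded: [161, 111, 134]

(0,1) stack=L1,L2,L3,L6; from [0,0,0]:
L1 α=1/6: [73/6, 1/6, 65/3]
L2 α=1/2: [301/12, 1441/12, 575/6]
L3 α=1/2: [649/24, 2917/24, 1373/12]
L6 α=2/3: [8329/72, 4741/72, 6677/36]
→ [116, 66, 185]

at x=1,y=0 over L1,L2,L3,L6:
+L1 (α=1/2) → [87, 227/2, 43/2]
+L2 (α=1/2) → [119/2, 603/4, 533/4]
+L3 (α=5/7) → [1124/7, 1553/14, 269/2]
+L6 (α=1/6) → [3181/21, 3349/28, 523/4]
rounded: [151, 120, 131]


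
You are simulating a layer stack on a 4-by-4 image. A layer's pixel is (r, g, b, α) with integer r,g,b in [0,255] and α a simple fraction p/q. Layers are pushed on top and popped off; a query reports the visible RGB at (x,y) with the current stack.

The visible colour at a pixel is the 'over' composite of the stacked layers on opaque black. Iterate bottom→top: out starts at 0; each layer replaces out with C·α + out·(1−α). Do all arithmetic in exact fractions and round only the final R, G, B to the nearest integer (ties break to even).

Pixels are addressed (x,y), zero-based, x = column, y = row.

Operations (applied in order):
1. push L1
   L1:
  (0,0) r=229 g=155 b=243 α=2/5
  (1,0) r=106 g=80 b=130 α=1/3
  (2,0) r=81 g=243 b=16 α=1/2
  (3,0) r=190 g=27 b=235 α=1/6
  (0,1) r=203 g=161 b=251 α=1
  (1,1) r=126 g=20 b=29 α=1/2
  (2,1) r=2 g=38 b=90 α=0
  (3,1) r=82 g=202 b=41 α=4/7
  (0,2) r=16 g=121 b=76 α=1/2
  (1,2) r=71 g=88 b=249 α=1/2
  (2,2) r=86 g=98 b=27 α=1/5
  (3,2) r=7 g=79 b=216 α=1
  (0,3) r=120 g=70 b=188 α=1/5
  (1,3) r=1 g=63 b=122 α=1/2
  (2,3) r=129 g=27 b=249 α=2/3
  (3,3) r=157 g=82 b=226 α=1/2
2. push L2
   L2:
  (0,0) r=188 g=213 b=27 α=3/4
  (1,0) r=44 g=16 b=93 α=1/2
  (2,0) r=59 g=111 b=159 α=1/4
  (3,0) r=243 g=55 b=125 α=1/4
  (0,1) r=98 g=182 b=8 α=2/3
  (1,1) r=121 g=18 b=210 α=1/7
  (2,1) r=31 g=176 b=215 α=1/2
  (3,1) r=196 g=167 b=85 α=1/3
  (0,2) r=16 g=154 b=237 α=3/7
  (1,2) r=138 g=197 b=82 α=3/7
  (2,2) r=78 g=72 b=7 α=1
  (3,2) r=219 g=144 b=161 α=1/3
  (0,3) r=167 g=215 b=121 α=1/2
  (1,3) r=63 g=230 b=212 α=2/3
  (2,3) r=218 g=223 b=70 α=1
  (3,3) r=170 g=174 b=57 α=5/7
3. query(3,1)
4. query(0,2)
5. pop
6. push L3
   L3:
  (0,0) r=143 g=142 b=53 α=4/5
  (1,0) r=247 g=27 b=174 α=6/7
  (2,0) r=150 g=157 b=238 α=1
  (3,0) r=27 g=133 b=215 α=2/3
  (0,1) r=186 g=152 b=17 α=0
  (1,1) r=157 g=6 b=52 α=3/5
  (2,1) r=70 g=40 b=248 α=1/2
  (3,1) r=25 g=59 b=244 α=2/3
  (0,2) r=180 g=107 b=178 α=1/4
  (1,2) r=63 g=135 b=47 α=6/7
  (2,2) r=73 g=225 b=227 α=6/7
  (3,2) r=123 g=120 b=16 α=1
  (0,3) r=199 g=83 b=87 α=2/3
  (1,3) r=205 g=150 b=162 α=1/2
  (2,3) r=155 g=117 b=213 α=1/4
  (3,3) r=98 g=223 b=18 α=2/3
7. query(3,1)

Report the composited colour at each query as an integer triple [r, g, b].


(3,1) stack=L1,L2; from [0,0,0]:
after L1 α=4/7: [328/7, 808/7, 164/7]
after L2 α=1/3: [676/7, 2785/21, 923/21]
→ [97, 133, 44]

query (0,2) [L1,L2] — begin 0,0,0
after L1 α=1/2: [8, 121/2, 38]
after L2 α=3/7: [80/7, 704/7, 863/7]
rounded: [11, 101, 123]

at x=3,y=1 over L1,L3:
+L1 (α=4/7) → [328/7, 808/7, 164/7]
+L3 (α=2/3) → [226/7, 1634/21, 3580/21]
→ [32, 78, 170]


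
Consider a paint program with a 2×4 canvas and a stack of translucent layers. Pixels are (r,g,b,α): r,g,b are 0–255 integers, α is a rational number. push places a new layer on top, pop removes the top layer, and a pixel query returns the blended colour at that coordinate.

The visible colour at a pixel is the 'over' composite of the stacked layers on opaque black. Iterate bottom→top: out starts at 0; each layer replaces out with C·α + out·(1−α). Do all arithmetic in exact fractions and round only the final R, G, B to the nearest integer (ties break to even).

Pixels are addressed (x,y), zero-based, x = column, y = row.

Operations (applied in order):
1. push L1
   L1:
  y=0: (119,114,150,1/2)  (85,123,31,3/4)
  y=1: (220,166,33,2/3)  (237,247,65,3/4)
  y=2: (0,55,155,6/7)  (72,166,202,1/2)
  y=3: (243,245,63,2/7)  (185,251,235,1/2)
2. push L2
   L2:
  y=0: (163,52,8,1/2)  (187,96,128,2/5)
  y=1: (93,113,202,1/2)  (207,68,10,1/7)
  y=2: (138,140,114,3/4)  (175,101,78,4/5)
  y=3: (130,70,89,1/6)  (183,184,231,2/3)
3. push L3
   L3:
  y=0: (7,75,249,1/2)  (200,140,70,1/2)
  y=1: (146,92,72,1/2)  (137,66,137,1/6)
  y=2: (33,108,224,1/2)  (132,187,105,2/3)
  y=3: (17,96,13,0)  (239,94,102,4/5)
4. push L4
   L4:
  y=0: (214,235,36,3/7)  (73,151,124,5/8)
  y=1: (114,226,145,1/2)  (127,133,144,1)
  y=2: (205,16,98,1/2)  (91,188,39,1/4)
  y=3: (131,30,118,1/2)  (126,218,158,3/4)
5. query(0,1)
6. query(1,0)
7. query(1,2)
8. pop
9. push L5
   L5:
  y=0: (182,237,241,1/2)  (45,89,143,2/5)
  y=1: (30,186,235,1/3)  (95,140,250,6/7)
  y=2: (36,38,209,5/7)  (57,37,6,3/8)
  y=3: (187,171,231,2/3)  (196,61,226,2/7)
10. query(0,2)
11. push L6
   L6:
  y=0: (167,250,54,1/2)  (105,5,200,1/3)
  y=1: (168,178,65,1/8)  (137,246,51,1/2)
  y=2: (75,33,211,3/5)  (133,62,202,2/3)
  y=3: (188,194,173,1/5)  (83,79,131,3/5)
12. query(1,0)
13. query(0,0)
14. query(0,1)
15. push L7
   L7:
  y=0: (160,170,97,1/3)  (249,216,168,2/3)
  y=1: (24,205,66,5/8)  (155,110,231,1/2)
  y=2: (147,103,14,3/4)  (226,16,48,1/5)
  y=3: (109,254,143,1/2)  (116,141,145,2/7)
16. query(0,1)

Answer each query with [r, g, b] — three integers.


(0,1) stack=L1,L2,L3,L4; from [0,0,0]:
L1 α=2/3: [440/3, 332/3, 22]
L2 α=1/2: [719/6, 671/6, 112]
L3 α=1/2: [1595/12, 1223/12, 92]
L4 α=1/2: [2963/24, 3935/24, 237/2]
= [123, 164, 118]

(1,0) stack=L1,L2,L3,L4; from [0,0,0]:
after L1 α=3/4: [255/4, 369/4, 93/4]
after L2 α=2/5: [2261/20, 375/4, 1303/20]
after L3 α=1/2: [6261/40, 935/8, 2703/40]
after L4 α=5/8: [33383/320, 8845/64, 32909/320]
rounded: [104, 138, 103]

query (1,2) [L1,L2,L3,L4] — begin 0,0,0
L1 α=1/2: [36, 83, 101]
L2 α=4/5: [736/5, 487/5, 413/5]
L3 α=2/3: [2056/15, 2357/15, 1463/15]
L4 α=1/4: [2511/20, 3297/20, 829/10]
rounded: [126, 165, 83]

query (0,2) [L1,L2,L3,L5] — begin 0,0,0
L1 α=6/7: [0, 330/7, 930/7]
L2 α=3/4: [207/2, 1635/14, 831/7]
L3 α=1/2: [273/4, 3147/28, 2399/14]
L5 α=5/7: [633/14, 5807/98, 9714/49]
= [45, 59, 198]

at x=1,y=0 over L1,L2,L3,L5,L6:
L1 α=3/4: [255/4, 369/4, 93/4]
L2 α=2/5: [2261/20, 375/4, 1303/20]
L3 α=1/2: [6261/40, 935/8, 2703/40]
L5 α=2/5: [22383/200, 4229/40, 19549/200]
L6 α=1/3: [10961/100, 1443/20, 13183/100]
→ [110, 72, 132]

(0,0) stack=L1,L2,L3,L5,L6; from [0,0,0]:
L1 α=1/2: [119/2, 57, 75]
L2 α=1/2: [445/4, 109/2, 83/2]
L3 α=1/2: [473/8, 259/4, 581/4]
L5 α=1/2: [1929/16, 1207/8, 1545/8]
L6 α=1/2: [4601/32, 3207/16, 1977/16]
rounded: [144, 200, 124]

query (0,1) [L1,L2,L3,L5,L6] — begin 0,0,0
after L1 α=2/3: [440/3, 332/3, 22]
after L2 α=1/2: [719/6, 671/6, 112]
after L3 α=1/2: [1595/12, 1223/12, 92]
after L5 α=1/3: [1775/18, 2339/18, 419/3]
after L6 α=1/8: [15449/144, 19577/144, 391/3]
= [107, 136, 130]

(0,1) stack=L1,L2,L3,L5,L6,L7; from [0,0,0]:
+L1 (α=2/3) → [440/3, 332/3, 22]
+L2 (α=1/2) → [719/6, 671/6, 112]
+L3 (α=1/2) → [1595/12, 1223/12, 92]
+L5 (α=1/3) → [1775/18, 2339/18, 419/3]
+L6 (α=1/8) → [15449/144, 19577/144, 391/3]
+L7 (α=5/8) → [21209/384, 68777/384, 721/8]
rounded: [55, 179, 90]


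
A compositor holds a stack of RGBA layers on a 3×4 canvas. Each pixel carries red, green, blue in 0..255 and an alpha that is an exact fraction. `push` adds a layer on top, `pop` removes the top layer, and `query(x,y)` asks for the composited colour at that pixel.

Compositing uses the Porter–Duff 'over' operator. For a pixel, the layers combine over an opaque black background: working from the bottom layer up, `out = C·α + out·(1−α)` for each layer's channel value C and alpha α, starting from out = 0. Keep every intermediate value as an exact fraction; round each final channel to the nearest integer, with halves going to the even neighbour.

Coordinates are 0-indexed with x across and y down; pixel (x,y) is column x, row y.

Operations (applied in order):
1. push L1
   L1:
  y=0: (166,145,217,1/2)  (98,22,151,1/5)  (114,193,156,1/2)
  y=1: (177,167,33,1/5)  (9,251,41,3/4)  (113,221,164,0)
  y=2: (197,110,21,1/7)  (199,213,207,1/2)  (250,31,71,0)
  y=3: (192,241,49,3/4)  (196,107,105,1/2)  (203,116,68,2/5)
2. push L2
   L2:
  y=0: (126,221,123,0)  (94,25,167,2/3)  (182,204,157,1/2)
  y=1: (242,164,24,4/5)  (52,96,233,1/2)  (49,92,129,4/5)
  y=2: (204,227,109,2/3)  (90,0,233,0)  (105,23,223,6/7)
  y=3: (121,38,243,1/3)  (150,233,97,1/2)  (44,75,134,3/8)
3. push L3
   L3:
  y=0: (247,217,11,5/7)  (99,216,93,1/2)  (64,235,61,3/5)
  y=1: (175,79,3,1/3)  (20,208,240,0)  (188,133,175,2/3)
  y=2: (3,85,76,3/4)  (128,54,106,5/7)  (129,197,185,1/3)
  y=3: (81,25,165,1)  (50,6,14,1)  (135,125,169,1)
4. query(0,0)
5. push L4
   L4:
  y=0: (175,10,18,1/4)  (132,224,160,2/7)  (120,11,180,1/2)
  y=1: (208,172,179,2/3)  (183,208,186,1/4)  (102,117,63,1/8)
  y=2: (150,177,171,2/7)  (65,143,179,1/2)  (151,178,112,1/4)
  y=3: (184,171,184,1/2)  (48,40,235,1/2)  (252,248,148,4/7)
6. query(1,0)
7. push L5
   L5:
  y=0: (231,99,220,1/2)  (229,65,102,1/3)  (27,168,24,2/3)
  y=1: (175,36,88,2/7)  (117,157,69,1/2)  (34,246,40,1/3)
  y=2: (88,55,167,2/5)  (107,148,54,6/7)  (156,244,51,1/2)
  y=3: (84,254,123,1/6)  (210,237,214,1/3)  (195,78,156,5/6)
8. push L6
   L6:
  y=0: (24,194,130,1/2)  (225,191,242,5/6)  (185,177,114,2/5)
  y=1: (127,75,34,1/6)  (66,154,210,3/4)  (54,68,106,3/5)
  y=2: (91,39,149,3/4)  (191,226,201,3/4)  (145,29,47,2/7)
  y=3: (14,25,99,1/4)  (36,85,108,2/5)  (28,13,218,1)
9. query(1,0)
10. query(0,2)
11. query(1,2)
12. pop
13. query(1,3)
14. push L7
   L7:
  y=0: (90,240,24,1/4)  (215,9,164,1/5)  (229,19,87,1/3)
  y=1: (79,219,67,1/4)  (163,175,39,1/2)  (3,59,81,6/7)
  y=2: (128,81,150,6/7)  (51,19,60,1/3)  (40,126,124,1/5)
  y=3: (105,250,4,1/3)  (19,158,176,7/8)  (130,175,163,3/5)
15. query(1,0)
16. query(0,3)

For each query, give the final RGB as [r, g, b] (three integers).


at x=0,y=0 over L1,L2,L3:
L1 α=1/2: [83, 145/2, 217/2]
L2 α=0: [83, 145/2, 217/2]
L3 α=5/7: [1401/7, 1230/7, 272/7]
rounded: [200, 176, 39]

query (1,0) [L1,L2,L3,L4] — begin 0,0,0
+L1 (α=1/5) → [98/5, 22/5, 151/5]
+L2 (α=2/3) → [346/5, 272/15, 607/5]
+L3 (α=1/2) → [841/10, 1756/15, 536/5]
+L4 (α=2/7) → [1369/14, 3100/21, 856/7]
= [98, 148, 122]

at x=1,y=0 over L1,L2,L3,L4,L5,L6:
+L1 (α=1/5) → [98/5, 22/5, 151/5]
+L2 (α=2/3) → [346/5, 272/15, 607/5]
+L3 (α=1/2) → [841/10, 1756/15, 536/5]
+L4 (α=2/7) → [1369/14, 3100/21, 856/7]
+L5 (α=1/3) → [2972/21, 7565/63, 2426/21]
+L6 (α=5/6) → [26597/126, 33865/189, 13918/63]
→ [211, 179, 221]

query (0,2) [L1,L2,L3,L4,L5,L6] — begin 0,0,0
after L1 α=1/7: [197/7, 110/7, 3]
after L2 α=2/3: [3053/21, 1096/7, 221/3]
after L3 α=3/4: [1621/42, 2881/28, 905/12]
after L4 α=2/7: [20705/294, 24317/196, 8629/84]
after L5 α=2/5: [37953/490, 94511/980, 17981/140]
after L6 α=3/4: [171723/1960, 209171/3920, 80561/560]
→ [88, 53, 144]

at x=1,y=2 over L1,L2,L3,L4,L5,L6:
after L1 α=1/2: [199/2, 213/2, 207/2]
after L2 α=0: [199/2, 213/2, 207/2]
after L3 α=5/7: [839/7, 69, 737/7]
after L4 α=1/2: [647/7, 106, 995/7]
after L5 α=6/7: [5141/49, 142, 3263/49]
after L6 α=3/4: [16609/98, 205, 16405/98]
= [169, 205, 167]

query (1,3) [L1,L2,L3,L4,L5] — begin 0,0,0
+L1 (α=1/2) → [98, 107/2, 105/2]
+L2 (α=1/2) → [124, 573/4, 299/4]
+L3 (α=1) → [50, 6, 14]
+L4 (α=1/2) → [49, 23, 249/2]
+L5 (α=1/3) → [308/3, 283/3, 463/3]
→ [103, 94, 154]

query (1,0) [L1,L2,L3,L4,L5,L7] — begin 0,0,0
+L1 (α=1/5) → [98/5, 22/5, 151/5]
+L2 (α=2/3) → [346/5, 272/15, 607/5]
+L3 (α=1/2) → [841/10, 1756/15, 536/5]
+L4 (α=2/7) → [1369/14, 3100/21, 856/7]
+L5 (α=1/3) → [2972/21, 7565/63, 2426/21]
+L7 (α=1/5) → [16403/105, 30827/315, 13148/105]
= [156, 98, 125]

query (0,3) [L1,L2,L3,L4,L5,L7] — begin 0,0,0
after L1 α=3/4: [144, 723/4, 147/4]
after L2 α=1/3: [409/3, 799/6, 211/2]
after L3 α=1: [81, 25, 165]
after L4 α=1/2: [265/2, 98, 349/2]
after L5 α=1/6: [1493/12, 124, 1991/12]
after L7 α=1/3: [2123/18, 166, 2015/18]
rounded: [118, 166, 112]


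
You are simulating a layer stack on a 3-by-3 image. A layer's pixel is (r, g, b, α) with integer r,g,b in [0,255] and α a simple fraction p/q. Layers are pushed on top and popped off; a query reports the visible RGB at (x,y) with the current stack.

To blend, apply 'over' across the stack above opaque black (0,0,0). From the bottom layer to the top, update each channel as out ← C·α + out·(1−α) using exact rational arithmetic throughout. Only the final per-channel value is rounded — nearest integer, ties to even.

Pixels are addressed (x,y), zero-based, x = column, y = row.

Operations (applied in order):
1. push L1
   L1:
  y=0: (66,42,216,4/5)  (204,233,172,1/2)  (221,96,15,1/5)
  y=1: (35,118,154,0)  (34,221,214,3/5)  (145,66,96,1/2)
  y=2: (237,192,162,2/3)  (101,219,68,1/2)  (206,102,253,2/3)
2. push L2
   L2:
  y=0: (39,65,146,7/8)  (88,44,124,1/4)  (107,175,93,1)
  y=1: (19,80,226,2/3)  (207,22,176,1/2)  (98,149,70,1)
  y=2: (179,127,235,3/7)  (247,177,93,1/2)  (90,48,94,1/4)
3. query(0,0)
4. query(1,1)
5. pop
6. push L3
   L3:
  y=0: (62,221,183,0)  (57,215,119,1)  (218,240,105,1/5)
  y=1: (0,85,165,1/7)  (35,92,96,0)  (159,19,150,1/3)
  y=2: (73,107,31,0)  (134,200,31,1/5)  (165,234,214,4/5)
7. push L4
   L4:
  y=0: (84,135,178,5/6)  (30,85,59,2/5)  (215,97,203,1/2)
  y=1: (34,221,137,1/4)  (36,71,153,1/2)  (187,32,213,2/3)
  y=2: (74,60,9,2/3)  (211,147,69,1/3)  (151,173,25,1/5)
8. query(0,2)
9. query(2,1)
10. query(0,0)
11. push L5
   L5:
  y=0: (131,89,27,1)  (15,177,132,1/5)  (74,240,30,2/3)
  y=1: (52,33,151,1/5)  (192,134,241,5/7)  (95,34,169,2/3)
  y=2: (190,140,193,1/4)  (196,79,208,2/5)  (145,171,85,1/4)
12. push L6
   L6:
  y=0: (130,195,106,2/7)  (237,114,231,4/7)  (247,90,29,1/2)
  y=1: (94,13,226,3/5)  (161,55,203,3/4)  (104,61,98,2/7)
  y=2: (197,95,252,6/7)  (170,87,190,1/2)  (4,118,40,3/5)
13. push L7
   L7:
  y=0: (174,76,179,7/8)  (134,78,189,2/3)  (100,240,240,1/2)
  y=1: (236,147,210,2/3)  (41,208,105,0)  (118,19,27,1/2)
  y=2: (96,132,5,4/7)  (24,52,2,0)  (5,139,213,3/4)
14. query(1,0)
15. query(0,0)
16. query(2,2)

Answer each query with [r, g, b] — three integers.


(0,0) stack=L1,L2; from [0,0,0]:
L1 α=4/5: [264/5, 168/5, 864/5]
L2 α=7/8: [1629/40, 2443/40, 2987/20]
rounded: [41, 61, 149]

(1,1) stack=L1,L2; from [0,0,0]:
after L1 α=3/5: [102/5, 663/5, 642/5]
after L2 α=1/2: [1137/10, 773/10, 761/5]
= [114, 77, 152]

query (0,2) [L1,L3,L4] — begin 0,0,0
after L1 α=2/3: [158, 128, 108]
after L3 α=0: [158, 128, 108]
after L4 α=2/3: [102, 248/3, 42]
= [102, 83, 42]

at x=2,y=1 over L1,L3,L4:
L1 α=1/2: [145/2, 33, 48]
L3 α=1/3: [304/3, 85/3, 82]
L4 α=2/3: [1426/9, 277/9, 508/3]
= [158, 31, 169]

(0,0) stack=L1,L3,L4; from [0,0,0]:
+L1 (α=4/5) → [264/5, 168/5, 864/5]
+L3 (α=0) → [264/5, 168/5, 864/5]
+L4 (α=5/6) → [394/5, 1181/10, 2657/15]
→ [79, 118, 177]

at x=1,y=0 over L1,L3,L4,L5,L6,L7:
L1 α=1/2: [102, 233/2, 86]
L3 α=1: [57, 215, 119]
L4 α=2/5: [231/5, 163, 95]
L5 α=1/5: [999/25, 829/5, 512/5]
L6 α=4/7: [26697/175, 681/5, 6156/35]
L7 α=2/3: [73597/525, 487/5, 6462/35]
rounded: [140, 97, 185]

at x=0,y=0 over L1,L3,L4,L5,L6,L7:
L1 α=4/5: [264/5, 168/5, 864/5]
L3 α=0: [264/5, 168/5, 864/5]
L4 α=5/6: [394/5, 1181/10, 2657/15]
L5 α=1: [131, 89, 27]
L6 α=2/7: [915/7, 835/7, 347/7]
L7 α=7/8: [9441/56, 4559/56, 4559/28]
= [169, 81, 163]

(2,2) stack=L1,L3,L4,L5,L6,L7; from [0,0,0]:
+L1 (α=2/3) → [412/3, 68, 506/3]
+L3 (α=4/5) → [2392/15, 1004/5, 3074/15]
+L4 (α=1/5) → [11833/75, 4881/25, 12671/75]
+L5 (α=1/4) → [7729/50, 9459/50, 3699/25]
+L6 (α=3/5) → [8029/125, 18309/125, 10398/125]
+L7 (α=3/4) → [2476/125, 35217/250, 90273/500]
rounded: [20, 141, 181]


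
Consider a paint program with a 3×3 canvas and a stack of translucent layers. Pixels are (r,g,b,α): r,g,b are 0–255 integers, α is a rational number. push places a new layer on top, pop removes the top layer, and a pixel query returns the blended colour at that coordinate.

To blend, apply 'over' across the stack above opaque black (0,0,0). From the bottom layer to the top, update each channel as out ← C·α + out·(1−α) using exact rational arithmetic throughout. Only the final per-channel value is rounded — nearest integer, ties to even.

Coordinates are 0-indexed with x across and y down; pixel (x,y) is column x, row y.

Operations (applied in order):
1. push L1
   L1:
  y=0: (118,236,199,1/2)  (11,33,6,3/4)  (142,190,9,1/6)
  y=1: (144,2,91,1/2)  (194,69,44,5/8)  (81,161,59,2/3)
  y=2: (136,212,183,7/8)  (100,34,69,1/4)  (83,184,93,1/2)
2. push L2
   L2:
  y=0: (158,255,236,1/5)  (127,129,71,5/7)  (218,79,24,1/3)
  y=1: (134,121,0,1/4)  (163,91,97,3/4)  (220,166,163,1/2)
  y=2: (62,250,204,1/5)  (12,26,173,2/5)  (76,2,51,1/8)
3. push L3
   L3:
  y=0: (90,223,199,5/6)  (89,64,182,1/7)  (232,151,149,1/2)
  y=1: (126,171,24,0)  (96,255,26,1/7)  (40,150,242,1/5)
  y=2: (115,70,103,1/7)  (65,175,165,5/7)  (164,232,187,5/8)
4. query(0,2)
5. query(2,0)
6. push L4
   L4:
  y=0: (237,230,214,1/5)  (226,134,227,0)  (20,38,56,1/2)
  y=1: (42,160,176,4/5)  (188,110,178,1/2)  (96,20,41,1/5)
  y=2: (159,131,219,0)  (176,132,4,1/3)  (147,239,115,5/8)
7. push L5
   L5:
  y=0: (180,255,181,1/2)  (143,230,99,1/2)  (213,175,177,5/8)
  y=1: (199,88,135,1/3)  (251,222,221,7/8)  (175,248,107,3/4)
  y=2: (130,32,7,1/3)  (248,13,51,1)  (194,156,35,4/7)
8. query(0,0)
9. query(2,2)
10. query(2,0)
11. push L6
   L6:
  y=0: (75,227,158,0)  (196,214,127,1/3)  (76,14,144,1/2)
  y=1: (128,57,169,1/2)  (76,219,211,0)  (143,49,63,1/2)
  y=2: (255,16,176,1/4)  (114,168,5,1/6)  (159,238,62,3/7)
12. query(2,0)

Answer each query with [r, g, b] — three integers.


at x=0,y=2 over L1,L2,L3:
L1 α=7/8: [119, 371/2, 1281/8]
L2 α=1/5: [538/5, 992/5, 1689/10]
L3 α=1/7: [3803/35, 6302/35, 5582/35]
→ [109, 180, 159]

(2,0) stack=L1,L2,L3; from [0,0,0]:
L1 α=1/6: [71/3, 95/3, 3/2]
L2 α=1/3: [796/9, 427/9, 9]
L3 α=1/2: [1442/9, 893/9, 79]
→ [160, 99, 79]

query (0,0) [L1,L2,L3,L4,L5] — begin 0,0,0
L1 α=1/2: [59, 118, 199/2]
L2 α=1/5: [394/5, 727/5, 634/5]
L3 α=5/6: [1322/15, 3151/15, 5609/30]
L4 α=1/5: [8843/75, 16054/75, 14428/75]
L5 α=1/2: [22343/150, 35179/150, 28003/150]
= [149, 235, 187]

query (2,2) [L1,L2,L3,L4,L5] — begin 0,0,0
L1 α=1/2: [83/2, 92, 93/2]
L2 α=1/8: [733/16, 323/4, 753/16]
L3 α=5/8: [15319/128, 5609/32, 17219/128]
L4 α=5/8: [140037/1024, 55067/256, 125257/1024]
L5 α=4/7: [1214735/7168, 324945/1792, 519131/7168]
→ [169, 181, 72]

(2,0) stack=L1,L2,L3,L4,L5; from [0,0,0]:
L1 α=1/6: [71/3, 95/3, 3/2]
L2 α=1/3: [796/9, 427/9, 9]
L3 α=1/2: [1442/9, 893/9, 79]
L4 α=1/2: [811/9, 1235/18, 135/2]
L5 α=5/8: [2003/12, 6485/48, 2175/16]
= [167, 135, 136]

at x=2,y=0 over L1,L2,L3,L4,L5,L6:
L1 α=1/6: [71/3, 95/3, 3/2]
L2 α=1/3: [796/9, 427/9, 9]
L3 α=1/2: [1442/9, 893/9, 79]
L4 α=1/2: [811/9, 1235/18, 135/2]
L5 α=5/8: [2003/12, 6485/48, 2175/16]
L6 α=1/2: [2915/24, 7157/96, 4479/32]
rounded: [121, 75, 140]


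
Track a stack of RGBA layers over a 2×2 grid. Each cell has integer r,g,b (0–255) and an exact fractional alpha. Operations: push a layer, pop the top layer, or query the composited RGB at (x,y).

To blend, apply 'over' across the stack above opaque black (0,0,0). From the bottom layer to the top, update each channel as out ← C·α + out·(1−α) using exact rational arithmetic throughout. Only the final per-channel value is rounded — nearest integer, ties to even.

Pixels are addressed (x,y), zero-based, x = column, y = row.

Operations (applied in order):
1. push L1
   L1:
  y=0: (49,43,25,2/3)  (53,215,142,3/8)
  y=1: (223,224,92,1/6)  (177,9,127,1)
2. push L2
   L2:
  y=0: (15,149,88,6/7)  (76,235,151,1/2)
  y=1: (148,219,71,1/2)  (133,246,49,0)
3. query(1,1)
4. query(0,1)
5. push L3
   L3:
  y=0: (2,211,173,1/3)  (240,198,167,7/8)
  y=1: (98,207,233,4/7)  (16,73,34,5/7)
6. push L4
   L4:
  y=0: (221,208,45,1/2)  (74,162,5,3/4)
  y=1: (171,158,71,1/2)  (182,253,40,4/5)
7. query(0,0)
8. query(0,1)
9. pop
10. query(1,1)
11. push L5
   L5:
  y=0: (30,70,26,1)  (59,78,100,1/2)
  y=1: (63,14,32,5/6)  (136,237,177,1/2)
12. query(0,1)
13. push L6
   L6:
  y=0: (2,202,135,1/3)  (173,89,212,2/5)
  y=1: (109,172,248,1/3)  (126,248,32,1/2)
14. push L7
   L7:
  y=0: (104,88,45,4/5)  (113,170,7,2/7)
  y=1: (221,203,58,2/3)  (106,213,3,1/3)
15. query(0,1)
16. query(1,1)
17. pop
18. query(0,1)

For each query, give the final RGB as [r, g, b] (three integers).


(1,1) stack=L1,L2; from [0,0,0]:
after L1 α=1: [177, 9, 127]
after L2 α=0: [177, 9, 127]
rounded: [177, 9, 127]

at x=0,y=1 over L1,L2:
L1 α=1/6: [223/6, 112/3, 46/3]
L2 α=1/2: [1111/12, 769/6, 259/6]
rounded: [93, 128, 43]

query (0,0) [L1,L2,L3,L4] — begin 0,0,0
after L1 α=2/3: [98/3, 86/3, 50/3]
after L2 α=6/7: [368/21, 2768/21, 1634/21]
after L3 α=1/3: [778/63, 9967/63, 6901/63]
after L4 α=1/2: [14701/126, 23071/126, 4868/63]
= [117, 183, 77]

at x=0,y=1 over L1,L2,L3,L4:
L1 α=1/6: [223/6, 112/3, 46/3]
L2 α=1/2: [1111/12, 769/6, 259/6]
L3 α=4/7: [2679/28, 2425/14, 2123/14]
L4 α=1/2: [7467/56, 4637/28, 3117/28]
= [133, 166, 111]

at x=1,y=1 over L1,L2,L3:
after L1 α=1: [177, 9, 127]
after L2 α=0: [177, 9, 127]
after L3 α=5/7: [62, 383/7, 424/7]
= [62, 55, 61]

at x=0,y=1 over L1,L2,L3,L5:
after L1 α=1/6: [223/6, 112/3, 46/3]
after L2 α=1/2: [1111/12, 769/6, 259/6]
after L3 α=4/7: [2679/28, 2425/14, 2123/14]
after L5 α=5/6: [3833/56, 1135/28, 4363/84]
→ [68, 41, 52]

at x=0,y=1 over L1,L2,L3,L5,L6,L7:
after L1 α=1/6: [223/6, 112/3, 46/3]
after L2 α=1/2: [1111/12, 769/6, 259/6]
after L3 α=4/7: [2679/28, 2425/14, 2123/14]
after L5 α=5/6: [3833/56, 1135/28, 4363/84]
after L6 α=1/3: [2295/28, 1181/14, 14779/126]
after L7 α=2/3: [14671/84, 6865/42, 29395/378]
→ [175, 163, 78]

(1,1) stack=L1,L2,L3,L5,L6,L7; from [0,0,0]:
L1 α=1: [177, 9, 127]
L2 α=0: [177, 9, 127]
L3 α=5/7: [62, 383/7, 424/7]
L5 α=1/2: [99, 1021/7, 1663/14]
L6 α=1/2: [225/2, 2757/14, 2111/28]
L7 α=1/3: [331/3, 1416/7, 2153/42]
= [110, 202, 51]

(0,1) stack=L1,L2,L3,L5,L6; from [0,0,0]:
L1 α=1/6: [223/6, 112/3, 46/3]
L2 α=1/2: [1111/12, 769/6, 259/6]
L3 α=4/7: [2679/28, 2425/14, 2123/14]
L5 α=5/6: [3833/56, 1135/28, 4363/84]
L6 α=1/3: [2295/28, 1181/14, 14779/126]
rounded: [82, 84, 117]


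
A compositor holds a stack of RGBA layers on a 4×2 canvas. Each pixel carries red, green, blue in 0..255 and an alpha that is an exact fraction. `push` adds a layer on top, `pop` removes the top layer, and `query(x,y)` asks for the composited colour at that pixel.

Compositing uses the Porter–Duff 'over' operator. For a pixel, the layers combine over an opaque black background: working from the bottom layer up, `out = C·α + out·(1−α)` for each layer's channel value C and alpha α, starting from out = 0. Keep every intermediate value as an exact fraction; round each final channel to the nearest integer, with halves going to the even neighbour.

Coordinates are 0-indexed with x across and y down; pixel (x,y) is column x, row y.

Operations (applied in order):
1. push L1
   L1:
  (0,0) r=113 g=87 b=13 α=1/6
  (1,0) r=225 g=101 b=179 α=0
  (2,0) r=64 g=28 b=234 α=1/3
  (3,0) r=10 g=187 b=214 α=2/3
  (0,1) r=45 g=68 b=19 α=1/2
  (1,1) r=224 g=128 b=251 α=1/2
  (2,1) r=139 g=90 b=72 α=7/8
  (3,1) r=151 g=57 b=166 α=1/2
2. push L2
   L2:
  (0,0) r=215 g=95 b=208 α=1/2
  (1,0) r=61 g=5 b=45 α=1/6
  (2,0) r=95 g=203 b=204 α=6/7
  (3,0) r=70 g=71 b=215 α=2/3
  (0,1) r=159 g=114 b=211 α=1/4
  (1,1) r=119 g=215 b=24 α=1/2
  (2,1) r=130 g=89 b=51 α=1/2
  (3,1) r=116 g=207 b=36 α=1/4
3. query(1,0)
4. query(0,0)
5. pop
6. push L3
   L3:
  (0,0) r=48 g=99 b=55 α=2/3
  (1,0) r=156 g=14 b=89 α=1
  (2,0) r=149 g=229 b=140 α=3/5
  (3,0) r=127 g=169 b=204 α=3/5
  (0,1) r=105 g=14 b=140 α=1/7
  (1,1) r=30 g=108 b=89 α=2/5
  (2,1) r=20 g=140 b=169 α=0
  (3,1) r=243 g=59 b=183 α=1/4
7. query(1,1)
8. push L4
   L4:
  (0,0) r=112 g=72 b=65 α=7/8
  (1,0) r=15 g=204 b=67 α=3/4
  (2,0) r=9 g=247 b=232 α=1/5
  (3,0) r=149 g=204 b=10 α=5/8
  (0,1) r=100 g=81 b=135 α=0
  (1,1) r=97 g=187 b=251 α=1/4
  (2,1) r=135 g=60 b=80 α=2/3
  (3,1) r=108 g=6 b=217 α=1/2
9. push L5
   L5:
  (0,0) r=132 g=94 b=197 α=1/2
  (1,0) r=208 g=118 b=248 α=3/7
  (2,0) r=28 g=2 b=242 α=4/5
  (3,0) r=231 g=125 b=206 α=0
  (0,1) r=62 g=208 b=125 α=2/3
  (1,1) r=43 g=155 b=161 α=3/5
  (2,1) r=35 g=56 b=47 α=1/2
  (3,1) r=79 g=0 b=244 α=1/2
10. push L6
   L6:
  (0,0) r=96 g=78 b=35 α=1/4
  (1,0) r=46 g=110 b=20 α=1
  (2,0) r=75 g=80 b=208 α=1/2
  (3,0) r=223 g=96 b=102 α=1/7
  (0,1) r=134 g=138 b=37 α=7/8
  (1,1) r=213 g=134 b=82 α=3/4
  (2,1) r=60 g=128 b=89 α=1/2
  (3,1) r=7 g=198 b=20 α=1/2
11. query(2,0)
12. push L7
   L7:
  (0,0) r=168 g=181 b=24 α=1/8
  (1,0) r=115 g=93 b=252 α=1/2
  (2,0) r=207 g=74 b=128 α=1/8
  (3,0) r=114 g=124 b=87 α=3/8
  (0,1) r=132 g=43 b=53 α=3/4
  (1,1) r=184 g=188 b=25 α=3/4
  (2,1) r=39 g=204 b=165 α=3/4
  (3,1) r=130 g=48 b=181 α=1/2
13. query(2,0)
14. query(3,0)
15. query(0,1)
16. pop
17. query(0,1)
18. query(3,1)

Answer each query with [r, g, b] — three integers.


query (1,0) [L1,L2] — begin 0,0,0
+L1 (α=0) → [0, 0, 0]
+L2 (α=1/6) → [61/6, 5/6, 15/2]
→ [10, 1, 8]

(0,0) stack=L1,L2; from [0,0,0]:
L1 α=1/6: [113/6, 29/2, 13/6]
L2 α=1/2: [1403/12, 219/4, 1261/12]
→ [117, 55, 105]

at x=1,y=1 over L1,L3:
after L1 α=1/2: [112, 64, 251/2]
after L3 α=2/5: [396/5, 408/5, 1109/10]
→ [79, 82, 111]

query (2,0) [L1,L3,L4,L5,L6] — begin 0,0,0
+L1 (α=1/3) → [64/3, 28/3, 78]
+L3 (α=3/5) → [1469/15, 2117/15, 576/5]
+L4 (α=1/5) → [6011/75, 12173/75, 3464/25]
+L5 (α=4/5) → [14411/375, 12773/375, 27664/125]
+L6 (α=1/2) → [21268/375, 42773/750, 26832/125]
= [57, 57, 215]

(2,0) stack=L1,L3,L4,L5,L6,L7; from [0,0,0]:
after L1 α=1/3: [64/3, 28/3, 78]
after L3 α=3/5: [1469/15, 2117/15, 576/5]
after L4 α=1/5: [6011/75, 12173/75, 3464/25]
after L5 α=4/5: [14411/375, 12773/375, 27664/125]
after L6 α=1/2: [21268/375, 42773/750, 26832/125]
after L7 α=1/8: [226501/3000, 354911/6000, 25478/125]
= [76, 59, 204]

(3,0) stack=L1,L3,L4,L5,L6,L7; from [0,0,0]:
L1 α=2/3: [20/3, 374/3, 428/3]
L3 α=3/5: [1183/15, 2269/15, 2692/15]
L4 α=5/8: [1227/10, 7369/40, 1471/20]
L5 α=0: [1227/10, 7369/40, 1471/20]
L6 α=1/7: [4796/35, 24027/140, 5433/70]
L7 α=3/8: [3595/28, 34443/224, 9087/112]
= [128, 154, 81]

query (0,1) [L1,L3,L4,L5,L6,L7] — begin 0,0,0
+L1 (α=1/2) → [45/2, 34, 19/2]
+L3 (α=1/7) → [240/7, 218/7, 197/7]
+L4 (α=0) → [240/7, 218/7, 197/7]
+L5 (α=2/3) → [1108/21, 3130/21, 649/7]
+L6 (α=7/8) → [10403/84, 2927/21, 1231/28]
+L7 (α=3/4) → [43667/336, 1409/21, 5683/112]
→ [130, 67, 51]

at x=0,y=1 over L1,L3,L4,L5,L6:
L1 α=1/2: [45/2, 34, 19/2]
L3 α=1/7: [240/7, 218/7, 197/7]
L4 α=0: [240/7, 218/7, 197/7]
L5 α=2/3: [1108/21, 3130/21, 649/7]
L6 α=7/8: [10403/84, 2927/21, 1231/28]
= [124, 139, 44]

query (3,1) [L1,L3,L4,L5,L6] — begin 0,0,0
after L1 α=1/2: [151/2, 57/2, 83]
after L3 α=1/4: [939/8, 289/8, 108]
after L4 α=1/2: [1803/16, 337/16, 325/2]
after L5 α=1/2: [3067/32, 337/32, 813/4]
after L6 α=1/2: [3291/64, 6673/64, 893/8]
= [51, 104, 112]
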